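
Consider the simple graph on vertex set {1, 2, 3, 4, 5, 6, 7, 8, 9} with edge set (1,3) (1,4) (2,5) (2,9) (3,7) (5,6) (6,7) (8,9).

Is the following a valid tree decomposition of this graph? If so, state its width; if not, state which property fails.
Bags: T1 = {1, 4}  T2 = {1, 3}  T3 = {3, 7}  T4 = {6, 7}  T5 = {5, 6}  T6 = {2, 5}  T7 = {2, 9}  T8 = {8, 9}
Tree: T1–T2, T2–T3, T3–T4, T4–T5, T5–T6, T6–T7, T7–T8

Yes; width 1.

Checking the three conditions: (i) the bags cover all of {1, 2, 3, 4, 5, 6, 7, 8, 9}; (ii) for each edge, some bag contains both endpoints; (iii) the bags containing any fixed vertex form a subtree. All hold, so the decomposition is valid with width 2 − 1 = 1.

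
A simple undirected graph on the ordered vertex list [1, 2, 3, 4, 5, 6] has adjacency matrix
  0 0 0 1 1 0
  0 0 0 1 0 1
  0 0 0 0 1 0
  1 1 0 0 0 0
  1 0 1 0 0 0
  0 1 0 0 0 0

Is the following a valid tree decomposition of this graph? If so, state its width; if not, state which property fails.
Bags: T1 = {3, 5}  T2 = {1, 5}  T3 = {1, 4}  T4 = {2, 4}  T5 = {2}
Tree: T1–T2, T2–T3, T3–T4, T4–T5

No — vertex 6 appears in no bag.

A tree decomposition must satisfy three properties: every vertex lies in some bag; for every edge, both endpoints lie together in some bag; and for every vertex, the bags containing it form a connected subtree. Here vertex 6 appears in no bag, so the decomposition is invalid.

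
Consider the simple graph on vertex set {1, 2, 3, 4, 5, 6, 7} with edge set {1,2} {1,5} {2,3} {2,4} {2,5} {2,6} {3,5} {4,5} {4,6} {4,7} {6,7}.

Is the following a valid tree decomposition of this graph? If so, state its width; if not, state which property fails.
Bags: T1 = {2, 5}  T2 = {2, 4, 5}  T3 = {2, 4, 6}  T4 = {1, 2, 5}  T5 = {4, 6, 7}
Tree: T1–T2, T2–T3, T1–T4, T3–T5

No — vertex 3 appears in no bag.

A tree decomposition must satisfy three properties: every vertex lies in some bag; for every edge, both endpoints lie together in some bag; and for every vertex, the bags containing it form a connected subtree. Here vertex 3 appears in no bag, so the decomposition is invalid.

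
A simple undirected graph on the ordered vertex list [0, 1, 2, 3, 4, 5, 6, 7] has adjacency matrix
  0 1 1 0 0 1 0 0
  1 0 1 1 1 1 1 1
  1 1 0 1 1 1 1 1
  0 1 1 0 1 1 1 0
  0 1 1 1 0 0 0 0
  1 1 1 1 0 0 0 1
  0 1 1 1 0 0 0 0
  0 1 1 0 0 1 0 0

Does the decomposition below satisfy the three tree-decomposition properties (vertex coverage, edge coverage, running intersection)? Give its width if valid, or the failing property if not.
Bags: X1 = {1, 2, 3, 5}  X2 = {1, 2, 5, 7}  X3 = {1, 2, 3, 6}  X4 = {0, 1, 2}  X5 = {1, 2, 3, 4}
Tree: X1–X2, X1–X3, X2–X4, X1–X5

A tree decomposition must satisfy three properties: every vertex lies in some bag; for every edge, both endpoints lie together in some bag; and for every vertex, the bags containing it form a connected subtree. Here edge (5,0) lies in no bag, so the decomposition is invalid.

No — edge (5,0) lies in no bag.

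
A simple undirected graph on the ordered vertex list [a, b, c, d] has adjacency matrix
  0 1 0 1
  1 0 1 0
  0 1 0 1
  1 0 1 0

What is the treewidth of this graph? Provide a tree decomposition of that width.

Each bag holds 3 vertices, so the decomposition has width 2, which upper-bounds the treewidth. For the lower bound, G contains the cycle b–a–d–c–b, so G is not a forest; only forests have treewidth ≤ 1, hence tw(G) ≥ 2. The upper and lower bounds meet at 2, so that is the treewidth.

Treewidth 2.
Bags: B1 = {a, b, d}  B2 = {b, c, d}
Tree: B1–B2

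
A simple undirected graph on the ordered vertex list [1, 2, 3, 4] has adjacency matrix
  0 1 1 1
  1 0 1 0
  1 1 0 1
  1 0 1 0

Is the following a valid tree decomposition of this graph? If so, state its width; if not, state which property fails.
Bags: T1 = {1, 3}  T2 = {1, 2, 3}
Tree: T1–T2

A tree decomposition must satisfy three properties: every vertex lies in some bag; for every edge, both endpoints lie together in some bag; and for every vertex, the bags containing it form a connected subtree. Here vertex 4 appears in no bag, so the decomposition is invalid.

No — vertex 4 appears in no bag.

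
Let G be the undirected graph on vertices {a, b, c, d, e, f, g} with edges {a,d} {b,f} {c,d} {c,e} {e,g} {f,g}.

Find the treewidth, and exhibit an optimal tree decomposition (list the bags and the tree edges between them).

Each bag holds 2 vertices, so the decomposition has width 1, which upper-bounds the treewidth. Since G has at least one edge (e.g. a–d), it is not an edgeless graph, so tw(G) ≥ 1. Therefore the treewidth is 1.

Treewidth 1.
One such decomposition:
Bags: B1 = {a, d}  B2 = {c, d}  B3 = {c, e}  B4 = {e, g}  B5 = {f, g}  B6 = {b, f}
Tree: B1–B2, B2–B3, B3–B4, B4–B5, B5–B6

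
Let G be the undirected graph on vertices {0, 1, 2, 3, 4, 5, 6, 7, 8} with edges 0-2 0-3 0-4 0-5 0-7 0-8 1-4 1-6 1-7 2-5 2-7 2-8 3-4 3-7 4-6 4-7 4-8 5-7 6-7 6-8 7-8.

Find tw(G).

3

A width-3 tree decomposition is:
Bags: B1 = {0, 4, 7, 8}  B2 = {4, 6, 7, 8}  B3 = {0, 2, 7, 8}  B4 = {0, 3, 4, 7}  B5 = {1, 4, 6, 7}  B6 = {0, 2, 5, 7}
Tree: B1–B2, B1–B3, B1–B4, B2–B5, B3–B6
Each bag holds 4 vertices, so the decomposition has width 3, which upper-bounds the treewidth. For the lower bound, the 4 vertices {0, 2, 7, 8} are pairwise adjacent, and any tree decomposition puts a clique entirely inside one bag — forcing width ≥ 3. The upper and lower bounds meet at 3, so that is the treewidth.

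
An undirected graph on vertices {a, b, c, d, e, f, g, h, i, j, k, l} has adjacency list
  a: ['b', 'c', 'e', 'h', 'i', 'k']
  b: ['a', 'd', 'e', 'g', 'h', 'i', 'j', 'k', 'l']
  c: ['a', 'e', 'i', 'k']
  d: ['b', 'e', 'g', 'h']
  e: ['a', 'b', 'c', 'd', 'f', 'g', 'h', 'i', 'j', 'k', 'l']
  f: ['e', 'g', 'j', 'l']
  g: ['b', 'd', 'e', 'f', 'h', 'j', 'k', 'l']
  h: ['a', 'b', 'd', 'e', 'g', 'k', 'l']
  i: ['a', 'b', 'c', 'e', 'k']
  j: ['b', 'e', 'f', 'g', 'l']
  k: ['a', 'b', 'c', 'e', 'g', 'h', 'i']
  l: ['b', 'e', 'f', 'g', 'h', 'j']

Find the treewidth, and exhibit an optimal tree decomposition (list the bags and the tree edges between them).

Treewidth 4.
Bags: B1 = {b, e, g, h, k}  B2 = {b, e, g, h, l}  B3 = {a, b, e, h, k}  B4 = {b, e, g, j, l}  B5 = {a, b, e, i, k}  B6 = {a, c, e, i, k}  B7 = {e, f, g, j, l}  B8 = {b, d, e, g, h}
Tree: B1–B2, B1–B3, B2–B4, B3–B5, B5–B6, B4–B7, B2–B8

Each bag holds 5 vertices, so the decomposition has width 4, which upper-bounds the treewidth. Conversely, {a, c, e, i, k} is a clique of size 5, and the vertices of any clique must share a bag in every tree decomposition; so some bag has ≥ 5 vertices and tw(G) ≥ 4. Hence tw(G) = 4 exactly.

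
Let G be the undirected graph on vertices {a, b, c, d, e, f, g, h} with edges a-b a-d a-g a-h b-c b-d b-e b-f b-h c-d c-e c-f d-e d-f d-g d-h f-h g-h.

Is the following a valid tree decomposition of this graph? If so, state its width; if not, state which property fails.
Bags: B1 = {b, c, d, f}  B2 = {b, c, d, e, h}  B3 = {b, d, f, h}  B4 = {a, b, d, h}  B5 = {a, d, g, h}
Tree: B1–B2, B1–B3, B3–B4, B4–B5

No — bags containing vertex h are not connected in the tree.

A tree decomposition must satisfy three properties: every vertex lies in some bag; for every edge, both endpoints lie together in some bag; and for every vertex, the bags containing it form a connected subtree. Here bags containing vertex h are not connected in the tree, so the decomposition is invalid.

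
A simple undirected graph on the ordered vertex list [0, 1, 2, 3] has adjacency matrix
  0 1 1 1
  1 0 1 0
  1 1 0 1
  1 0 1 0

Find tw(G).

2

A width-2 tree decomposition is:
Bags: B1 = {0, 1, 2}  B2 = {0, 2, 3}
Tree: B1–B2
Each bag holds 3 vertices, so the decomposition has width 2, which upper-bounds the treewidth. On the other hand G contains the 3-clique {0, 1, 2}. A clique must lie in a single bag of any decomposition, so no decomposition can have width below 2. Combining the bounds, tw(G) = 2.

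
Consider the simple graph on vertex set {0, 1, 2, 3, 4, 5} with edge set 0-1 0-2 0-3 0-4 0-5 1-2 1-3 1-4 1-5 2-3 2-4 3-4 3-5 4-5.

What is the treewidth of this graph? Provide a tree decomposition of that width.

The largest bag has 5 vertices, giving width 4; this decomposition certifies tw(G) ≤ 4. For the lower bound, the 5 vertices {0, 1, 2, 3, 4} are pairwise adjacent, and any tree decomposition puts a clique entirely inside one bag — forcing width ≥ 4. Combining the bounds, tw(G) = 4.

Treewidth 4.
One optimal decomposition is:
Bags: B1 = {0, 1, 2, 3, 4}  B2 = {0, 1, 3, 4, 5}
Tree: B1–B2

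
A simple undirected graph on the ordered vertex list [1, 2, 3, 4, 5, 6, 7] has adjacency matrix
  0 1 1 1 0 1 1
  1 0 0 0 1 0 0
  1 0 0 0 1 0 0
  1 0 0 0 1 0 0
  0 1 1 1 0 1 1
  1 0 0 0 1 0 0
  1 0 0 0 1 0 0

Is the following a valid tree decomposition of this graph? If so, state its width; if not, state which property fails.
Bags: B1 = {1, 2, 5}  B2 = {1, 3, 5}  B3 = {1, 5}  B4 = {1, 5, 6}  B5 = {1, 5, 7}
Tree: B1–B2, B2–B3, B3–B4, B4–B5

No — vertex 4 appears in no bag.

A tree decomposition must satisfy three properties: every vertex lies in some bag; for every edge, both endpoints lie together in some bag; and for every vertex, the bags containing it form a connected subtree. Here vertex 4 appears in no bag, so the decomposition is invalid.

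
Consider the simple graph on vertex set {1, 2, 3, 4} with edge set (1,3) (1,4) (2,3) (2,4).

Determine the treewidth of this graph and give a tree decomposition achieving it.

Each bag holds 3 vertices, so the decomposition has width 2, which upper-bounds the treewidth. Since 4–2–3–1–4 is a cycle in G, G is not acyclic. Forests are exactly the graphs of treewidth ≤ 1, so tw(G) ≥ 2. The upper and lower bounds meet at 2, so that is the treewidth.

Treewidth 2.
One such decomposition:
Bags: B1 = {2, 3, 4}  B2 = {1, 3, 4}
Tree: B1–B2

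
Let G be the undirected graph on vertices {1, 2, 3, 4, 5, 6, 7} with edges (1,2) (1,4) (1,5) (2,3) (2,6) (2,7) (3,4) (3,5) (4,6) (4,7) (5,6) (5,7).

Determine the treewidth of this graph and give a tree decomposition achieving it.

Every bag has size at most 4, so the width is 4 − 1 = 3 and tw(G) ≤ 3. For the lower bound: the 4 vertex sets {2,6}, {1,5}, {4}, {7} are disjoint, each induces a connected subgraph, and every pair is joined by at least one edge of G. Contracting each set to a single vertex therefore yields K_{4} as a minor, and since treewidth is minor-monotone, tw(G) ≥ tw(K_{4}) = 3. Therefore the treewidth is 3.

Treewidth 3.
Bags: B1 = {2, 4, 5, 6}  B2 = {1, 2, 4, 5}  B3 = {2, 4, 5, 7}  B4 = {2, 3, 4, 5}
Tree: B1–B2, B2–B3, B3–B4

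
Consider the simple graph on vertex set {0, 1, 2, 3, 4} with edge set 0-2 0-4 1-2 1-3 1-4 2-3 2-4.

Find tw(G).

A width-2 tree decomposition is:
Bags: B1 = {1, 2, 3}  B2 = {1, 2, 4}  B3 = {0, 2, 4}
Tree: B1–B2, B2–B3
Each bag holds 3 vertices, so the decomposition has width 2, which upper-bounds the treewidth. On the other hand G contains the 3-clique {0, 2, 4}. A clique must lie in a single bag of any decomposition, so no decomposition can have width below 2. The upper and lower bounds meet at 2, so that is the treewidth.

2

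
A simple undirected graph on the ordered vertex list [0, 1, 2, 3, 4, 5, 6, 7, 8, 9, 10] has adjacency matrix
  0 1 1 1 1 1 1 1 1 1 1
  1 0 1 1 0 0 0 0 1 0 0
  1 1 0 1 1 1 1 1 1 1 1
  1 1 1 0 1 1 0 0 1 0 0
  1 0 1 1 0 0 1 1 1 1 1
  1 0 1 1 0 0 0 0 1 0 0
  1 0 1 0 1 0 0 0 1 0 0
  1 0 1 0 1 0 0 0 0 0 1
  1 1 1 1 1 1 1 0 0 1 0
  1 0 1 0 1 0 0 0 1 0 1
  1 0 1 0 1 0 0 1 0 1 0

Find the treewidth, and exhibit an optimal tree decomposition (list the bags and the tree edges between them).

Each bag holds 5 vertices, so the decomposition has width 4, which upper-bounds the treewidth. On the other hand G contains the 5-clique {0, 1, 2, 3, 8}. A clique must lie in a single bag of any decomposition, so no decomposition can have width below 4. Combining the bounds, tw(G) = 4.

Treewidth 4.
One such decomposition:
Bags: B1 = {0, 2, 4, 6, 8}  B2 = {0, 2, 3, 4, 8}  B3 = {0, 1, 2, 3, 8}  B4 = {0, 2, 4, 8, 9}  B5 = {0, 2, 4, 9, 10}  B6 = {0, 2, 3, 5, 8}  B7 = {0, 2, 4, 7, 10}
Tree: B1–B2, B2–B3, B1–B4, B4–B5, B3–B6, B5–B7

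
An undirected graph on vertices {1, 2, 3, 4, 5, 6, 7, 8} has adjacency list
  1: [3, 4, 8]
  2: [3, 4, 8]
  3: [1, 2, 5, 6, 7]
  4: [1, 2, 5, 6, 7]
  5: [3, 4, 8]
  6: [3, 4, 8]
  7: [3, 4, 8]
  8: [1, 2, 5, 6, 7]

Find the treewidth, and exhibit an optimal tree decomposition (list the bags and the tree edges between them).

Treewidth 3.
Bags: B1 = {1, 3, 4, 8}  B2 = {3, 4, 5, 8}  B3 = {3, 4, 6, 8}  B4 = {3, 4, 7, 8}  B5 = {2, 3, 4, 8}
Tree: B1–B2, B2–B3, B3–B4, B4–B5

The largest bag has 4 vertices, giving width 3; this decomposition certifies tw(G) ≤ 3. For the lower bound: the 4 vertex sets {1,3}, {4,5}, {8}, {6} are disjoint, each induces a connected subgraph, and every pair is joined by at least one edge of G. Contracting each set to a single vertex therefore yields K_{4} as a minor, and since treewidth is minor-monotone, tw(G) ≥ tw(K_{4}) = 3. Combining the bounds, tw(G) = 3.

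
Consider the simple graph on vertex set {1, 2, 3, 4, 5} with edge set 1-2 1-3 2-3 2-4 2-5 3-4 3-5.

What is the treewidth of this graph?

A width-2 tree decomposition is:
Bags: B1 = {1, 2, 3}  B2 = {2, 3, 5}  B3 = {2, 3, 4}
Tree: B1–B2, B1–B3
Each bag holds 3 vertices, so the decomposition has width 2, which upper-bounds the treewidth. For the lower bound, the 3 vertices {1, 2, 3} are pairwise adjacent, and any tree decomposition puts a clique entirely inside one bag — forcing width ≥ 2. Hence tw(G) = 2 exactly.

2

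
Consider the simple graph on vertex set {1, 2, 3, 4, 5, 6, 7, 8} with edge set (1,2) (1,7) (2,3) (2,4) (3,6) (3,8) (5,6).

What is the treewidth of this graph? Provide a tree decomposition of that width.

Every bag has size at most 2, so the width is 2 − 1 = 1 and tw(G) ≤ 1. Since G has at least one edge (e.g. 4–2), it is not an edgeless graph, so tw(G) ≥ 1. Hence tw(G) = 1 exactly.

Treewidth 1.
Bags: B1 = {2, 4}  B2 = {2, 3}  B3 = {3, 8}  B4 = {3, 6}  B5 = {1, 2}  B6 = {5, 6}  B7 = {1, 7}
Tree: B1–B2, B2–B3, B2–B4, B2–B5, B4–B6, B5–B7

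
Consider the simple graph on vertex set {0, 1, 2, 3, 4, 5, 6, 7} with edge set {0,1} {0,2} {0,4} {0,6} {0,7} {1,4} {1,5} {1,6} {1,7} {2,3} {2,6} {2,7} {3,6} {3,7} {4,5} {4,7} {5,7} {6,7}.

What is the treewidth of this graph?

A width-3 tree decomposition is:
Bags: B1 = {1, 4, 5, 7}  B2 = {0, 1, 4, 7}  B3 = {0, 1, 6, 7}  B4 = {0, 2, 6, 7}  B5 = {2, 3, 6, 7}
Tree: B1–B2, B2–B3, B3–B4, B4–B5
Each bag holds 4 vertices, so the decomposition has width 3, which upper-bounds the treewidth. On the other hand G contains the 4-clique {0, 1, 4, 7}. A clique must lie in a single bag of any decomposition, so no decomposition can have width below 3. Combining the bounds, tw(G) = 3.

3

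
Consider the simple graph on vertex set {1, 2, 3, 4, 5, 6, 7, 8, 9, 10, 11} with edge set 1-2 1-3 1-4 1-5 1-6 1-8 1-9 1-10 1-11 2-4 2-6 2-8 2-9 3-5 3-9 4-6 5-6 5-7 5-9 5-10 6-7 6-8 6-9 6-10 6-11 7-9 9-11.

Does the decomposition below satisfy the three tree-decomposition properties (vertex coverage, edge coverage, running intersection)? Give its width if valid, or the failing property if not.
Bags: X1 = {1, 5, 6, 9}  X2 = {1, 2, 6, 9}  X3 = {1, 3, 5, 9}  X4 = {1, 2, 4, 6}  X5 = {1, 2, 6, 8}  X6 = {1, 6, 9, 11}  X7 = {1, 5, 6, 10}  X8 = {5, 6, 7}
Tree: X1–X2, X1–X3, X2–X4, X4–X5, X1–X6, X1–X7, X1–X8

No — edge (9,7) lies in no bag.

A tree decomposition must satisfy three properties: every vertex lies in some bag; for every edge, both endpoints lie together in some bag; and for every vertex, the bags containing it form a connected subtree. Here edge (9,7) lies in no bag, so the decomposition is invalid.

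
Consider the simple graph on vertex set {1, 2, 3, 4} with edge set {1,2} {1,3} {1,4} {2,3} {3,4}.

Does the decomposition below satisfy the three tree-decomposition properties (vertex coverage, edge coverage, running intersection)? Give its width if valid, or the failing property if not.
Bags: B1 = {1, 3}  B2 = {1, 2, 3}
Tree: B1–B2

A tree decomposition must satisfy three properties: every vertex lies in some bag; for every edge, both endpoints lie together in some bag; and for every vertex, the bags containing it form a connected subtree. Here vertex 4 appears in no bag, so the decomposition is invalid.

No — vertex 4 appears in no bag.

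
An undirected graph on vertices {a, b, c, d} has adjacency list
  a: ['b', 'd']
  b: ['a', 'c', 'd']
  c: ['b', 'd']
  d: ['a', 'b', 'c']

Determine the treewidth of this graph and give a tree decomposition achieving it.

Treewidth 2.
One such decomposition:
Bags: B1 = {b, c, d}  B2 = {a, b, d}
Tree: B1–B2

The largest bag has 3 vertices, giving width 2; this decomposition certifies tw(G) ≤ 2. Conversely, {b, c, d} is a clique of size 3, and the vertices of any clique must share a bag in every tree decomposition; so some bag has ≥ 3 vertices and tw(G) ≥ 2. Combining the bounds, tw(G) = 2.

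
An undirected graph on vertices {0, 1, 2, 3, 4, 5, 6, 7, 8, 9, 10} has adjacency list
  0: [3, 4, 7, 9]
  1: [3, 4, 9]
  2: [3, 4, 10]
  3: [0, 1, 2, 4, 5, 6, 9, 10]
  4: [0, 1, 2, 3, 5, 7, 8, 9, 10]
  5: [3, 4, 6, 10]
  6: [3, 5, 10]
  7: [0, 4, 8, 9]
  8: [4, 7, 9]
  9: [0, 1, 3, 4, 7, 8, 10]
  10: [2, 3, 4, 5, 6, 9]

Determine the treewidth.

3

A width-3 tree decomposition is:
Bags: B1 = {3, 4, 9, 10}  B2 = {2, 3, 4, 10}  B3 = {0, 3, 4, 9}  B4 = {3, 4, 5, 10}  B5 = {1, 3, 4, 9}  B6 = {3, 5, 6, 10}  B7 = {0, 4, 7, 9}  B8 = {4, 7, 8, 9}
Tree: B1–B2, B1–B3, B2–B4, B3–B5, B4–B6, B3–B7, B7–B8
Every bag has size at most 4, so the width is 4 − 1 = 3 and tw(G) ≤ 3. On the other hand G contains the 4-clique {4, 7, 8, 9}. A clique must lie in a single bag of any decomposition, so no decomposition can have width below 3. Combining the bounds, tw(G) = 3.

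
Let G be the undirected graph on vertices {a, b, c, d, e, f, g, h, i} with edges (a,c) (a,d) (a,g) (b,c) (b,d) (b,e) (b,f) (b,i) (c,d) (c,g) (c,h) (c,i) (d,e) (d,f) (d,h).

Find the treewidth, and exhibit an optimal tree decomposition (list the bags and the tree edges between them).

Treewidth 2.
Bags: B1 = {b, c, i}  B2 = {b, c, d}  B3 = {b, d, e}  B4 = {a, c, d}  B5 = {a, c, g}  B6 = {b, d, f}  B7 = {c, d, h}
Tree: B1–B2, B2–B3, B2–B4, B4–B5, B3–B6, B4–B7

Every bag has size at most 3, so the width is 3 − 1 = 2 and tw(G) ≤ 2. For the lower bound, the 3 vertices {c, d, h} are pairwise adjacent, and any tree decomposition puts a clique entirely inside one bag — forcing width ≥ 2. Combining the bounds, tw(G) = 2.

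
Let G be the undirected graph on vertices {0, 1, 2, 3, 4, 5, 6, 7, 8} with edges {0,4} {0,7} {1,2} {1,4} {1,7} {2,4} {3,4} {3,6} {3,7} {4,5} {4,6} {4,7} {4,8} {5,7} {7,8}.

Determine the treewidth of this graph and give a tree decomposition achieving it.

Treewidth 2.
Bags: B1 = {1, 4, 7}  B2 = {3, 4, 7}  B3 = {3, 4, 6}  B4 = {4, 7, 8}  B5 = {4, 5, 7}  B6 = {0, 4, 7}  B7 = {1, 2, 4}
Tree: B1–B2, B2–B3, B1–B4, B2–B5, B1–B6, B1–B7

Every bag has size at most 3, so the width is 3 − 1 = 2 and tw(G) ≤ 2. On the other hand G contains the 3-clique {1, 2, 4}. A clique must lie in a single bag of any decomposition, so no decomposition can have width below 2. Combining the bounds, tw(G) = 2.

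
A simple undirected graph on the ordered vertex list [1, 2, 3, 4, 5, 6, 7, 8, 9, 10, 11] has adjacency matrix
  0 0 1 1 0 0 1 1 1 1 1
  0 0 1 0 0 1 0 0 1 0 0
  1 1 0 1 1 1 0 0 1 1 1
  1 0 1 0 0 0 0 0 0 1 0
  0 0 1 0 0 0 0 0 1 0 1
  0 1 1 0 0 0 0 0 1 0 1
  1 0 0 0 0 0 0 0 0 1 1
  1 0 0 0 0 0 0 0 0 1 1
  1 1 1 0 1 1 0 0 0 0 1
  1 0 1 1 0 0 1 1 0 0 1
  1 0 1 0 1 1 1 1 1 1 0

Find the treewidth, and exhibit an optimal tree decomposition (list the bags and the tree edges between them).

Each bag holds 4 vertices, so the decomposition has width 3, which upper-bounds the treewidth. For the lower bound, the 4 vertices {1, 8, 10, 11} are pairwise adjacent, and any tree decomposition puts a clique entirely inside one bag — forcing width ≥ 3. Therefore the treewidth is 3.

Treewidth 3.
One such decomposition:
Bags: B1 = {1, 7, 10, 11}  B2 = {1, 3, 10, 11}  B3 = {1, 8, 10, 11}  B4 = {1, 3, 9, 11}  B5 = {3, 5, 9, 11}  B6 = {3, 6, 9, 11}  B7 = {2, 3, 6, 9}  B8 = {1, 3, 4, 10}
Tree: B1–B2, B2–B3, B2–B4, B4–B5, B5–B6, B6–B7, B2–B8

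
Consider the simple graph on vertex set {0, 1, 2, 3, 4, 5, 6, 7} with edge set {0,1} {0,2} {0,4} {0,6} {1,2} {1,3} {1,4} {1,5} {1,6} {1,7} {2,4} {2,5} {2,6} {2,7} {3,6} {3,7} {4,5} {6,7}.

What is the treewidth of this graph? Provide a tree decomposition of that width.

The largest bag has 4 vertices, giving width 3; this decomposition certifies tw(G) ≤ 3. Conversely, {0, 1, 2, 4} is a clique of size 4, and the vertices of any clique must share a bag in every tree decomposition; so some bag has ≥ 4 vertices and tw(G) ≥ 3. Hence tw(G) = 3 exactly.

Treewidth 3.
One such decomposition:
Bags: B1 = {0, 1, 2, 4}  B2 = {1, 2, 4, 5}  B3 = {0, 1, 2, 6}  B4 = {1, 2, 6, 7}  B5 = {1, 3, 6, 7}
Tree: B1–B2, B1–B3, B3–B4, B4–B5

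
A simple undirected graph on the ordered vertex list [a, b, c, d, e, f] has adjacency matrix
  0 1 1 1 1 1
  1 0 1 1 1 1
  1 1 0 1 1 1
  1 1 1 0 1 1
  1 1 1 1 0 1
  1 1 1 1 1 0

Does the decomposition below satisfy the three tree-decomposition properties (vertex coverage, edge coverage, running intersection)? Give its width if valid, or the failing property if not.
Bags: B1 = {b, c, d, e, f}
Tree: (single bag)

No — vertex a appears in no bag.

A tree decomposition must satisfy three properties: every vertex lies in some bag; for every edge, both endpoints lie together in some bag; and for every vertex, the bags containing it form a connected subtree. Here vertex a appears in no bag, so the decomposition is invalid.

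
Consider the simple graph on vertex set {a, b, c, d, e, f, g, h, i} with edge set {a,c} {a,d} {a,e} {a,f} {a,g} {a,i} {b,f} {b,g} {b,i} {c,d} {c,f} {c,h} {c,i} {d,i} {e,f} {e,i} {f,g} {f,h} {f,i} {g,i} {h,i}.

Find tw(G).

3

A width-3 tree decomposition is:
Bags: B1 = {a, c, d, i}  B2 = {a, c, f, i}  B3 = {a, e, f, i}  B4 = {c, f, h, i}  B5 = {a, f, g, i}  B6 = {b, f, g, i}
Tree: B1–B2, B2–B3, B2–B4, B3–B5, B5–B6
Every bag has size at most 4, so the width is 4 − 1 = 3 and tw(G) ≤ 3. For the lower bound, the 4 vertices {a, c, d, i} are pairwise adjacent, and any tree decomposition puts a clique entirely inside one bag — forcing width ≥ 3. Hence tw(G) = 3 exactly.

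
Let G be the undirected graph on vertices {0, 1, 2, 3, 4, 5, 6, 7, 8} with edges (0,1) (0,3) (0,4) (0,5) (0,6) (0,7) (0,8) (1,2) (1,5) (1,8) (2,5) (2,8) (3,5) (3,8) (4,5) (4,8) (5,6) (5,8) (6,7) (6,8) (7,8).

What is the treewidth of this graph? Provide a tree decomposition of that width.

Every bag has size at most 4, so the width is 4 − 1 = 3 and tw(G) ≤ 3. For the lower bound, the 4 vertices {0, 1, 5, 8} are pairwise adjacent, and any tree decomposition puts a clique entirely inside one bag — forcing width ≥ 3. Combining the bounds, tw(G) = 3.

Treewidth 3.
One optimal decomposition is:
Bags: B1 = {0, 5, 6, 8}  B2 = {0, 4, 5, 8}  B3 = {0, 1, 5, 8}  B4 = {1, 2, 5, 8}  B5 = {0, 3, 5, 8}  B6 = {0, 6, 7, 8}
Tree: B1–B2, B1–B3, B3–B4, B2–B5, B1–B6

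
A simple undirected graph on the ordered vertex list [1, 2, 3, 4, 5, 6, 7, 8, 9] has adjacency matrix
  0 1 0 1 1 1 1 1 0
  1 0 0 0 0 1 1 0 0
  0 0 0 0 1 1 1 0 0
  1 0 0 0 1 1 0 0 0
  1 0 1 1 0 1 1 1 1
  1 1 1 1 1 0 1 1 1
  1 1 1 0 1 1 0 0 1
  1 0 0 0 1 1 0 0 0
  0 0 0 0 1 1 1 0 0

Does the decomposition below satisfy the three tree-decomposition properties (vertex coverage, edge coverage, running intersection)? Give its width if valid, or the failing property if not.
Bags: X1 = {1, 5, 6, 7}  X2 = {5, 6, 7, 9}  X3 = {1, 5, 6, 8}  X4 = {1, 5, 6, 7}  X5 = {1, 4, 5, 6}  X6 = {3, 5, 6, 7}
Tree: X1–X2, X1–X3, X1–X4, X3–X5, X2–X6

A tree decomposition must satisfy three properties: every vertex lies in some bag; for every edge, both endpoints lie together in some bag; and for every vertex, the bags containing it form a connected subtree. Here vertex 2 appears in no bag, so the decomposition is invalid.

No — vertex 2 appears in no bag.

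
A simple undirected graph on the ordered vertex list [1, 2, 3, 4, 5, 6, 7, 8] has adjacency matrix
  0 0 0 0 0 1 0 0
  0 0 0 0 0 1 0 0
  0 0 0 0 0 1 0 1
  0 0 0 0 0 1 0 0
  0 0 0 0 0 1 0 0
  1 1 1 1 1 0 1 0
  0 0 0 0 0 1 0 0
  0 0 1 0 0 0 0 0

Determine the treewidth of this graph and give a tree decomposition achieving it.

Every bag has size at most 2, so the width is 2 − 1 = 1 and tw(G) ≤ 1. G has an edge, so its treewidth is at least 1. The upper and lower bounds meet at 1, so that is the treewidth.

Treewidth 1.
One such decomposition:
Bags: B1 = {6, 7}  B2 = {2, 6}  B3 = {3, 6}  B4 = {5, 6}  B5 = {3, 8}  B6 = {1, 6}  B7 = {4, 6}
Tree: B1–B2, B1–B3, B3–B4, B3–B5, B3–B6, B1–B7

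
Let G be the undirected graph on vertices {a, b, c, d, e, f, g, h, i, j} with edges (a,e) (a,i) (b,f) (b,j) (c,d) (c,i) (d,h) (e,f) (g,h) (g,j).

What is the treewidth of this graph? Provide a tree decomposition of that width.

Treewidth 2.
One optimal decomposition is:
Bags: B1 = {c, d, h}  B2 = {c, h, i}  B3 = {a, h, i}  B4 = {a, e, h}  B5 = {e, f, h}  B6 = {b, f, h}  B7 = {b, h, j}  B8 = {g, h, j}
Tree: B1–B2, B2–B3, B3–B4, B4–B5, B5–B6, B6–B7, B7–B8

Every bag has size at most 3, so the width is 3 − 1 = 2 and tw(G) ≤ 2. Since h–d–c–i–a–e–f–b–j–g–h is a cycle in G, G is not acyclic. Forests are exactly the graphs of treewidth ≤ 1, so tw(G) ≥ 2. Therefore the treewidth is 2.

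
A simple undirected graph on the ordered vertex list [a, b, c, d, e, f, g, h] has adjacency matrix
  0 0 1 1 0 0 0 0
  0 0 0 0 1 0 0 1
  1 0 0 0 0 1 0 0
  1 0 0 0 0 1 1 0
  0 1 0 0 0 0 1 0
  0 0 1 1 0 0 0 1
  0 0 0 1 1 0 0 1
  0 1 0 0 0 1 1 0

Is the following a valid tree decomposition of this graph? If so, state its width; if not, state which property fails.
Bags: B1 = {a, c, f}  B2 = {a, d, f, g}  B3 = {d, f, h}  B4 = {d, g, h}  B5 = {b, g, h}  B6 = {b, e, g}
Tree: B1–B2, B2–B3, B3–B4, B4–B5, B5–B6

A tree decomposition must satisfy three properties: every vertex lies in some bag; for every edge, both endpoints lie together in some bag; and for every vertex, the bags containing it form a connected subtree. Here bags containing vertex g are not connected in the tree, so the decomposition is invalid.

No — bags containing vertex g are not connected in the tree.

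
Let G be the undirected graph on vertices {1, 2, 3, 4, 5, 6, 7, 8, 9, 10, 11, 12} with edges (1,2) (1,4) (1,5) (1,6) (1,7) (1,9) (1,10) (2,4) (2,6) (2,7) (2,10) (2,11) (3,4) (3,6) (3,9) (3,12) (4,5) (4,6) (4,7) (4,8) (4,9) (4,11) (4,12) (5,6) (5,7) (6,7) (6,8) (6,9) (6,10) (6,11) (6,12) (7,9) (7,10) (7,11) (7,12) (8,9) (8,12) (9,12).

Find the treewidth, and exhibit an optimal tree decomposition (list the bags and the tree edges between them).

Each bag holds 5 vertices, so the decomposition has width 4, which upper-bounds the treewidth. On the other hand G contains the 5-clique {1, 2, 6, 7, 10}. A clique must lie in a single bag of any decomposition, so no decomposition can have width below 4. Combining the bounds, tw(G) = 4.

Treewidth 4.
One such decomposition:
Bags: B1 = {2, 4, 6, 7, 11}  B2 = {1, 2, 4, 6, 7}  B3 = {1, 4, 6, 7, 9}  B4 = {4, 6, 7, 9, 12}  B5 = {1, 4, 5, 6, 7}  B6 = {1, 2, 6, 7, 10}  B7 = {4, 6, 8, 9, 12}  B8 = {3, 4, 6, 9, 12}
Tree: B1–B2, B2–B3, B3–B4, B2–B5, B2–B6, B4–B7, B7–B8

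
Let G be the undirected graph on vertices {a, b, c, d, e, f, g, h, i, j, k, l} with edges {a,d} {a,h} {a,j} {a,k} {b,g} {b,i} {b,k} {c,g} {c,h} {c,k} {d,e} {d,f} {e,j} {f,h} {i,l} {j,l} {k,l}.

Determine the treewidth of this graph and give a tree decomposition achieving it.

Treewidth 3.
One optimal decomposition is:
Bags: B1 = {d, e, f, h}  B2 = {a, d, e, h}  B3 = {a, e, h, j}  B4 = {a, c, h, j}  B5 = {a, c, j, k}  B6 = {c, j, k, l}  B7 = {c, g, k, l}  B8 = {b, g, k, l}  B9 = {b, g, i, l}
Tree: B1–B2, B2–B3, B3–B4, B4–B5, B5–B6, B6–B7, B7–B8, B8–B9

Each bag holds 4 vertices, so the decomposition has width 3, which upper-bounds the treewidth. For the lower bound: the 4 vertex sets {d,e,f}, {h}, {a}, {c,j,k,l} are disjoint, each induces a connected subgraph, and every pair is joined by at least one edge of G. Contracting each set to a single vertex therefore yields K_{4} as a minor, and since treewidth is minor-monotone, tw(G) ≥ tw(K_{4}) = 3. Hence tw(G) = 3 exactly.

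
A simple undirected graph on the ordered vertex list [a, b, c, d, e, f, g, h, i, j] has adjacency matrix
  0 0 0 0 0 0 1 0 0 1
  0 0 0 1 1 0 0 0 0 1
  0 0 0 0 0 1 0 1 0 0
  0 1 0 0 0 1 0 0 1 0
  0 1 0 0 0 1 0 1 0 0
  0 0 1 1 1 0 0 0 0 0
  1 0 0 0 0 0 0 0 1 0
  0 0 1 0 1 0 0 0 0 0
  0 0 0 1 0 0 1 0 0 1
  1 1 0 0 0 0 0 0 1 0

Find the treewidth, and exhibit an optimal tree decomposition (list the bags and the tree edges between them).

The largest bag has 3 vertices, giving width 2; this decomposition certifies tw(G) ≤ 2. Since h–c–f–e–h is a cycle in G, G is not acyclic. Forests are exactly the graphs of treewidth ≤ 1, so tw(G) ≥ 2. Hence tw(G) = 2 exactly.

Treewidth 2.
One such decomposition:
Bags: B1 = {c, e, h}  B2 = {c, e, f}  B3 = {b, e, f}  B4 = {b, d, f}  B5 = {b, d, j}  B6 = {d, i, j}  B7 = {a, i, j}  B8 = {a, g, i}
Tree: B1–B2, B2–B3, B3–B4, B4–B5, B5–B6, B6–B7, B7–B8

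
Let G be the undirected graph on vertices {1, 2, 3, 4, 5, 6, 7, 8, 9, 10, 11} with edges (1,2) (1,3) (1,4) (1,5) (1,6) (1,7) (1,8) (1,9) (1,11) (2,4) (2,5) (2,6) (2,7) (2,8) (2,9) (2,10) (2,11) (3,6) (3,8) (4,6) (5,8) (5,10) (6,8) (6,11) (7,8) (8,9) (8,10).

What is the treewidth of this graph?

A width-3 tree decomposition is:
Bags: B1 = {1, 2, 6, 8}  B2 = {1, 2, 8, 9}  B3 = {1, 2, 5, 8}  B4 = {2, 5, 8, 10}  B5 = {1, 2, 6, 11}  B6 = {1, 2, 7, 8}  B7 = {1, 2, 4, 6}  B8 = {1, 3, 6, 8}
Tree: B1–B2, B2–B3, B3–B4, B1–B5, B3–B6, B5–B7, B1–B8
Every bag has size at most 4, so the width is 4 − 1 = 3 and tw(G) ≤ 3. For the lower bound, the 4 vertices {1, 2, 8, 9} are pairwise adjacent, and any tree decomposition puts a clique entirely inside one bag — forcing width ≥ 3. The upper and lower bounds meet at 3, so that is the treewidth.

3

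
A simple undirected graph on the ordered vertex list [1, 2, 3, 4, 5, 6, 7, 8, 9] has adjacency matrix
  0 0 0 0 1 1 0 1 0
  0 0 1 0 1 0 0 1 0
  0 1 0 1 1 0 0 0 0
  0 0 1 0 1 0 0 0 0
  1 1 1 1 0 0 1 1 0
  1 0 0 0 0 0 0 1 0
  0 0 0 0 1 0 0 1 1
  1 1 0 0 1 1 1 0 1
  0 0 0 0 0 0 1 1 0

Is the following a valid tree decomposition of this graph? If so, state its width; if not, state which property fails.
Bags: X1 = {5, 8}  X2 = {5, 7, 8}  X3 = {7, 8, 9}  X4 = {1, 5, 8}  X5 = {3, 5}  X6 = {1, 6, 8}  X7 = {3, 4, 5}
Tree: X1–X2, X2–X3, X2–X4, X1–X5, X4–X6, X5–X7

No — vertex 2 appears in no bag.

A tree decomposition must satisfy three properties: every vertex lies in some bag; for every edge, both endpoints lie together in some bag; and for every vertex, the bags containing it form a connected subtree. Here vertex 2 appears in no bag, so the decomposition is invalid.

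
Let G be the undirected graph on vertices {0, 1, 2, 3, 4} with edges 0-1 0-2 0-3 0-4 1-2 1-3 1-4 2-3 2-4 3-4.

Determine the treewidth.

A width-4 tree decomposition is:
Bags: B1 = {0, 1, 2, 3, 4}
Tree: (single bag)
With just one bag of size 5, the width is 5 − 1 = 4, so tw(G) ≤ 4. For the lower bound, the 5 vertices {0, 1, 2, 3, 4} are pairwise adjacent, and any tree decomposition puts a clique entirely inside one bag — forcing width ≥ 4. Combining the bounds, tw(G) = 4.

4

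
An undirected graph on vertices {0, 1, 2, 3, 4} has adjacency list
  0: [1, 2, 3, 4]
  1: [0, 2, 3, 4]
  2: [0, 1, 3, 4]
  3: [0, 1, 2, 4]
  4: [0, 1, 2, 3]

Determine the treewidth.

A width-4 tree decomposition is:
Bags: B1 = {0, 1, 2, 3, 4}
Tree: (single bag)
With just one bag of size 5, the width is 5 − 1 = 4, so tw(G) ≤ 4. On the other hand G contains the 5-clique {0, 1, 2, 3, 4}. A clique must lie in a single bag of any decomposition, so no decomposition can have width below 4. Hence tw(G) = 4 exactly.

4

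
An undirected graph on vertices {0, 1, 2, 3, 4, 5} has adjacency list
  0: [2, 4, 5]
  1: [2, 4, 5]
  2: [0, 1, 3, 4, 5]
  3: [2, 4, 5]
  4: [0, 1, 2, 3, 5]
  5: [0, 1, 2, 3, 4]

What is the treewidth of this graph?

3

A width-3 tree decomposition is:
Bags: B1 = {0, 2, 4, 5}  B2 = {2, 3, 4, 5}  B3 = {1, 2, 4, 5}
Tree: B1–B2, B2–B3
Every bag has size at most 4, so the width is 4 − 1 = 3 and tw(G) ≤ 3. On the other hand G contains the 4-clique {0, 2, 4, 5}. A clique must lie in a single bag of any decomposition, so no decomposition can have width below 3. Therefore the treewidth is 3.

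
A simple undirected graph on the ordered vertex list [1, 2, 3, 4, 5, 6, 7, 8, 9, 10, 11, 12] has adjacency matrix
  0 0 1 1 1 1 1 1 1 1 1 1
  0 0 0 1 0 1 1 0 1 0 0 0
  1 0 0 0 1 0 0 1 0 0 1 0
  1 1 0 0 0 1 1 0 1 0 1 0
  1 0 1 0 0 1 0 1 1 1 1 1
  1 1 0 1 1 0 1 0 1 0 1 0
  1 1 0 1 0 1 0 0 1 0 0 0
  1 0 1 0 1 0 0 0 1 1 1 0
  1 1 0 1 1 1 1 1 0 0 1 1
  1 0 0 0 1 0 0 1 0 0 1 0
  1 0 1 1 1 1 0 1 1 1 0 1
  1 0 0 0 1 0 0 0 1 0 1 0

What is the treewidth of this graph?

A width-4 tree decomposition is:
Bags: B1 = {1, 5, 8, 10, 11}  B2 = {1, 5, 8, 9, 11}  B3 = {1, 5, 6, 9, 11}  B4 = {1, 3, 5, 8, 11}  B5 = {1, 4, 6, 9, 11}  B6 = {1, 5, 9, 11, 12}  B7 = {1, 4, 6, 7, 9}  B8 = {2, 4, 6, 7, 9}
Tree: B1–B2, B2–B3, B2–B4, B3–B5, B2–B6, B5–B7, B7–B8
Each bag holds 5 vertices, so the decomposition has width 4, which upper-bounds the treewidth. On the other hand G contains the 5-clique {1, 4, 6, 9, 11}. A clique must lie in a single bag of any decomposition, so no decomposition can have width below 4. The upper and lower bounds meet at 4, so that is the treewidth.

4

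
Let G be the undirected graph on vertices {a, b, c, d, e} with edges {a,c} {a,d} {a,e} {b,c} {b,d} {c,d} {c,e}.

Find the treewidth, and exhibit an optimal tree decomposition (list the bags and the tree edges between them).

Every bag has size at most 3, so the width is 3 − 1 = 2 and tw(G) ≤ 2. For the lower bound, the 3 vertices {a, c, d} are pairwise adjacent, and any tree decomposition puts a clique entirely inside one bag — forcing width ≥ 2. The upper and lower bounds meet at 2, so that is the treewidth.

Treewidth 2.
One such decomposition:
Bags: B1 = {a, c, d}  B2 = {a, c, e}  B3 = {b, c, d}
Tree: B1–B2, B1–B3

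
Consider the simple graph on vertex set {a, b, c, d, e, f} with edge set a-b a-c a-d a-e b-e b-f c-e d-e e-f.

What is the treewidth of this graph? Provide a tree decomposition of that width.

Treewidth 2.
One optimal decomposition is:
Bags: B1 = {b, e, f}  B2 = {a, b, e}  B3 = {a, d, e}  B4 = {a, c, e}
Tree: B1–B2, B2–B3, B3–B4

Each bag holds 3 vertices, so the decomposition has width 2, which upper-bounds the treewidth. Conversely, {a, d, e} is a clique of size 3, and the vertices of any clique must share a bag in every tree decomposition; so some bag has ≥ 3 vertices and tw(G) ≥ 2. Hence tw(G) = 2 exactly.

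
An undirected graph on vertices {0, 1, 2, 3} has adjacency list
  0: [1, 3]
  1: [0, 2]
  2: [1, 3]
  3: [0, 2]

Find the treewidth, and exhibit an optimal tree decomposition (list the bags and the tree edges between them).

Treewidth 2.
One such decomposition:
Bags: B1 = {1, 2, 3}  B2 = {0, 1, 3}
Tree: B1–B2

Every bag has size at most 3, so the width is 3 − 1 = 2 and tw(G) ≤ 2. Since 1–2–3–0–1 is a cycle in G, G is not acyclic. Forests are exactly the graphs of treewidth ≤ 1, so tw(G) ≥ 2. Hence tw(G) = 2 exactly.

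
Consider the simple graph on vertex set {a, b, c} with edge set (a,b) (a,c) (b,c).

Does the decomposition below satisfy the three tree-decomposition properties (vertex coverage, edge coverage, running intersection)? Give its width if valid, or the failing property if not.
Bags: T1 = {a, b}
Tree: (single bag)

No — vertex c appears in no bag.

A tree decomposition must satisfy three properties: every vertex lies in some bag; for every edge, both endpoints lie together in some bag; and for every vertex, the bags containing it form a connected subtree. Here vertex c appears in no bag, so the decomposition is invalid.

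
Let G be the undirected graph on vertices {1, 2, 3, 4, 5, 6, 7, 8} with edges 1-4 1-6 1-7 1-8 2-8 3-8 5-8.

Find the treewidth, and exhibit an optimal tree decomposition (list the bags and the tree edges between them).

Each bag holds 2 vertices, so the decomposition has width 1, which upper-bounds the treewidth. Since G has at least one edge (e.g. 1–6), it is not an edgeless graph, so tw(G) ≥ 1. The upper and lower bounds meet at 1, so that is the treewidth.

Treewidth 1.
Bags: B1 = {1, 6}  B2 = {1, 8}  B3 = {5, 8}  B4 = {3, 8}  B5 = {1, 4}  B6 = {2, 8}  B7 = {1, 7}
Tree: B1–B2, B2–B3, B3–B4, B2–B5, B3–B6, B5–B7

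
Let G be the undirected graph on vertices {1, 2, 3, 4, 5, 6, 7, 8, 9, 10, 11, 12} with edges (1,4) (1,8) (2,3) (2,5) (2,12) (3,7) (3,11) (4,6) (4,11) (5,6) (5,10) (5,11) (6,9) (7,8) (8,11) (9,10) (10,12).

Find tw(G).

3

A width-3 tree decomposition is:
Bags: B1 = {6, 9, 10, 12}  B2 = {5, 6, 10, 12}  B3 = {2, 5, 6, 12}  B4 = {2, 4, 5, 6}  B5 = {2, 4, 5, 11}  B6 = {2, 3, 4, 11}  B7 = {1, 3, 4, 11}  B8 = {1, 3, 8, 11}  B9 = {1, 3, 7, 8}
Tree: B1–B2, B2–B3, B3–B4, B4–B5, B5–B6, B6–B7, B7–B8, B8–B9
Each bag holds 4 vertices, so the decomposition has width 3, which upper-bounds the treewidth. For the lower bound: the 4 vertex sets {9,10,12}, {6}, {5}, {2,3,4,11} are disjoint, each induces a connected subgraph, and every pair is joined by at least one edge of G. Contracting each set to a single vertex therefore yields K_{4} as a minor, and since treewidth is minor-monotone, tw(G) ≥ tw(K_{4}) = 3. Therefore the treewidth is 3.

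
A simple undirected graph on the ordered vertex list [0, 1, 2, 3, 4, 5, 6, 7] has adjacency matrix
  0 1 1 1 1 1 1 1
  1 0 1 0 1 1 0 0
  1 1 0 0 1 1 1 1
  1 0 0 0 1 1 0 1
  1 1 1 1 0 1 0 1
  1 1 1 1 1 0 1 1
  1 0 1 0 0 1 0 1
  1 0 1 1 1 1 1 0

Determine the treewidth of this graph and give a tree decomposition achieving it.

Treewidth 4.
One such decomposition:
Bags: B1 = {0, 3, 4, 5, 7}  B2 = {0, 2, 4, 5, 7}  B3 = {0, 1, 2, 4, 5}  B4 = {0, 2, 5, 6, 7}
Tree: B1–B2, B2–B3, B2–B4

Each bag holds 5 vertices, so the decomposition has width 4, which upper-bounds the treewidth. Conversely, {0, 1, 2, 4, 5} is a clique of size 5, and the vertices of any clique must share a bag in every tree decomposition; so some bag has ≥ 5 vertices and tw(G) ≥ 4. Combining the bounds, tw(G) = 4.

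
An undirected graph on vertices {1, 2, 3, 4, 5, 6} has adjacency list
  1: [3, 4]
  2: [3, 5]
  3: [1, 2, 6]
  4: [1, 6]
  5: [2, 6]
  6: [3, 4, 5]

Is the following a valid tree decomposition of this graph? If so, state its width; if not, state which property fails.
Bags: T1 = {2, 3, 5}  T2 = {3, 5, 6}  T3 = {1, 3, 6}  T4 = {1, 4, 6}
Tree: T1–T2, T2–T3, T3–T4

Every vertex of G appears in some bag (union = {1, 2, 3, 4, 5, 6}); every edge is covered by a bag; and for each vertex v the set of bags containing v is connected in the bag tree. The decomposition is therefore valid. The largest bag has 3 vertices, so the width is 2.

Yes; width 2.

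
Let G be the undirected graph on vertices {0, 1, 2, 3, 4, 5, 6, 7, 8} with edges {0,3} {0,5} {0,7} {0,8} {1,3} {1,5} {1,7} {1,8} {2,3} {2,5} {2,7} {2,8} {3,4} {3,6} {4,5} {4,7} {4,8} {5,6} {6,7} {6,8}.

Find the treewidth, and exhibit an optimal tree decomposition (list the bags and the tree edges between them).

Treewidth 4.
One optimal decomposition is:
Bags: B1 = {3, 5, 6, 7, 8}  B2 = {1, 3, 5, 7, 8}  B3 = {2, 3, 5, 7, 8}  B4 = {0, 3, 5, 7, 8}  B5 = {3, 4, 5, 7, 8}
Tree: B1–B2, B2–B3, B3–B4, B4–B5

Each bag holds 5 vertices, so the decomposition has width 4, which upper-bounds the treewidth. For the lower bound: the 5 vertex sets {5,6}, {1,8}, {2,7}, {3}, {0} are disjoint, each induces a connected subgraph, and every pair is joined by at least one edge of G. Contracting each set to a single vertex therefore yields K_{5} as a minor, and since treewidth is minor-monotone, tw(G) ≥ tw(K_{5}) = 4. Therefore the treewidth is 4.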